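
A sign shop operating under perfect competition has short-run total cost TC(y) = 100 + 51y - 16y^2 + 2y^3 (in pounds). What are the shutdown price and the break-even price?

Shutdown price = £19; break-even price = £41

AVC = 51 - 16y + 2y^2; minimized at y = 4, giving min AVC = £19. That is the shutdown price.
ATC = 100/y + 51 - 16y + 2y^2. Setting dATC/dy = −100/y^2 − 16 + 4y = 0 gives y = 5 (since 4·5^3 − 16·5^2 = 100).
min ATC = 100/5 + 51 − 16·5 + 2·5^2 = £41. That is the break-even price.
For £19 ≤ P < £41 the firm produces at a loss; below £19 it shuts down.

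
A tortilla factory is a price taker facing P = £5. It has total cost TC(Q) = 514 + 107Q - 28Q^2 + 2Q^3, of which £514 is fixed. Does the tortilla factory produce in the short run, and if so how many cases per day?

Variable cost is VC = 107Q - 28Q^2 + 2Q^3, so AVC = VC/Q = 107 - 28Q + 2Q^2 and MC = dTC/dQ = 107 - 56Q + 6Q^2.
AVC hits its minimum where MC = AVC, at Q = 7, giving min AVC = 107 - 28·7 + 2·7^2 = £9.
Since P = £5 < min AVC = £9, price fails to cover variable cost at any output.
Shutting down limits the loss to fixed cost, £514.

Shut down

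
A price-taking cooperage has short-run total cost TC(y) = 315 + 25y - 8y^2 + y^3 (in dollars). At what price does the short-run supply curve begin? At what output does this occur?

Short-run supply begins at min AVC. From VC = 25y - 8y^2 + y^3, AVC = 25 - 8y + y^2.
At the minimum of AVC, MC = AVC. MC = 25 - 16y + 3y^2; setting MC = AVC gives 2y^2 - 8y = 0, so y = 4. min AVC = 9.
The firm shuts down for any P below $9.

$9 per unit, at y = 4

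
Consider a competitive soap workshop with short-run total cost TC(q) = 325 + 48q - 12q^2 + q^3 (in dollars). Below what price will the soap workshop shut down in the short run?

$12 per unit

The shutdown price is the minimum of AVC. VC = 48q - 12q^2 + q^3, so AVC = 48 - 12q + q^2.
dAVC/dq = -12 + 2q = 0 gives q = 6. min AVC = 48 - 12·6 + 6^2 = 12.
The firm shuts down for any P below $12.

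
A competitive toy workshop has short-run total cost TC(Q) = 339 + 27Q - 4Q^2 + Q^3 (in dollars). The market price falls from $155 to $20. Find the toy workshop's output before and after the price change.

Output falls from 8 to 0 (the firm shuts down)

AVC = 27 - 4Q + Q^2, minimized at Q = 2 where min AVC = $23. MC = 27 - 8Q + 3Q^2.
With P = $155 above the shutdown price, P = MC gives Q = 8.
At P = $20 < min AVC = $23, price no longer covers variable cost at any output, so the firm shuts down: Q = 0.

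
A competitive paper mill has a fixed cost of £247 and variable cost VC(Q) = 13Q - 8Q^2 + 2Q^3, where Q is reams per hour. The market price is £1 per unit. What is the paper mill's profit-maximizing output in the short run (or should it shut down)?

Shut down

Variable cost is VC = 13Q - 8Q^2 + 2Q^3, so AVC = VC/Q = 13 - 8Q + 2Q^2 and MC = dTC/dQ = 13 - 16Q + 6Q^2.
AVC is minimized where dAVC/dQ = -8 + 4Q = 0, at Q = 2; min AVC = 13 - 8·2 + 2·2^2 = £5.
Since P = £1 < min AVC = £5, price fails to cover variable cost at any output.
Best response: produce nothing and absorb the £247 fixed cost.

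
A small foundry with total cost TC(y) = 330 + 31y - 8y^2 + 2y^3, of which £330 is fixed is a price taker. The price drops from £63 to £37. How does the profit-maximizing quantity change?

Output falls from 4 to 3

MC = 31 - 16y + 6y^2; the shutdown threshold is min AVC = £23 (at y = 2).
At P = £63 ≥ min AVC, set P = MC on the rising branch: y = 4.
At P = £37 ≥ min AVC, set P = MC: y = 3. The firm stays open but cuts output.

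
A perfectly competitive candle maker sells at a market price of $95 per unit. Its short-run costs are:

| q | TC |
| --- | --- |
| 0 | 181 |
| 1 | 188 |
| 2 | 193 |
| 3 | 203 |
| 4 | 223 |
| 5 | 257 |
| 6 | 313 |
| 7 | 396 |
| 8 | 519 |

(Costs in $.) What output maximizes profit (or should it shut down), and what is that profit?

q = 7; profit = $269

Compute π = P·q − TC at each output: q=0: -181; q=1: -93; q=2: -3; q=3: 82; q=4: 157; q=5: 218; q=6: 257; q=7: 269; q=8: 241.
Profit is maximized at q = 7. AVC there is 215/7 = $30.71 ≤ P, so producing beats shutting down (which would give -$181).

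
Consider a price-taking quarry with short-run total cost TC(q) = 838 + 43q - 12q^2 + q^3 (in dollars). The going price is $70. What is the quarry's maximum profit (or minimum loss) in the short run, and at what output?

AVC = 43 - 12q + q^2 has its minimum $7 at q = 6; price $70 clears that bar, so the firm operates.
With MC = 43 - 24q + 3q^2, P = MC on the upward-sloping part at q* = 9.
TR = 70·9 = 630. TC = 838 + 144 = 982. Profit = 630 − 982 = -$352.
Shutting down would mean losing the fixed cost of $838, so operating at a loss of $352 is better by $486.

Profit = -$352 at q = 9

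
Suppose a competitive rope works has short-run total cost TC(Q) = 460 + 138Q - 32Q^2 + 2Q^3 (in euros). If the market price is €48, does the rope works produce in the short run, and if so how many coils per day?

Variable cost is VC = 138Q - 32Q^2 + 2Q^3, so AVC = VC/Q = 138 - 32Q + 2Q^2 and MC = dTC/dQ = 138 - 64Q + 6Q^2.
AVC hits its minimum where MC = AVC, at Q = 8, giving min AVC = 138 - 32·8 + 2·8^2 = €10.
P = €48 exceeds min AVC = €10, so the firm stays open.
Set P = MC: 48 = 138 - 64Q + 6Q^2 → 90 - 64Q + 6Q^2 = 0. The roots are Q = 5/3 and Q = 9; the profit-maximizing output is on the rising part of MC, so Q* = 9.
Check: AVC at Q = 9 is €12 ≤ P, so revenue covers variable cost.
Profit = P·Q − TC = 48·9 − 568 = -€136, a loss, but smaller than the €460 fixed cost the firm would lose by shutting down.

Produce at Q = 9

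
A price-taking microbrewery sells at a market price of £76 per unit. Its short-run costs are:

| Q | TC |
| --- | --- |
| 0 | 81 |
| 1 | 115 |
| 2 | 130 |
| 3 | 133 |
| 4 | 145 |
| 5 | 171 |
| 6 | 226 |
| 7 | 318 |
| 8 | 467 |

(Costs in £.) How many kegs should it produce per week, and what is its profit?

Compute π = P·Q − TC at each output: Q=0: -81; Q=1: -39; Q=2: 22; Q=3: 95; Q=4: 159; Q=5: 209; Q=6: 230; Q=7: 214; Q=8: 141.
Profit is maximized at Q = 6. AVC there is 145/6 = £24.17 ≤ P, so producing beats shutting down (which would give -£81).

Q = 6; profit = £230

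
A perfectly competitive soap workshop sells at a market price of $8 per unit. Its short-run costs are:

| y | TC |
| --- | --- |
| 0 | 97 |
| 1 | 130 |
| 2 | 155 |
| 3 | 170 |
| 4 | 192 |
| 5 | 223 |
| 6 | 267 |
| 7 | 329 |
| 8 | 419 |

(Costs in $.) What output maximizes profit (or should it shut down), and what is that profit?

y = 0 (shut down); profit = -$97

Profit at each row (π = 8y − TC): y=0: -97; y=1: -122; y=2: -139; y=3: -146; y=4: -160; y=5: -183; y=6: -219; y=7: -273; y=8: -355.
Profit is highest at y = 0. Equivalently, the lowest AVC in the table is 95/4 ≈ $23.75 at y = 4, and P = $8 falls below it — price never covers variable cost, so the firm shuts down and loses only its fixed cost.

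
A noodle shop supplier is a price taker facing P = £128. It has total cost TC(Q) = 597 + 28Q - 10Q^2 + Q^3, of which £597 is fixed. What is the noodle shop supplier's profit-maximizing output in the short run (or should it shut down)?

Variable cost is VC = 28Q - 10Q^2 + Q^3, so AVC = VC/Q = 28 - 10Q + Q^2 and MC = dTC/dQ = 28 - 20Q + 3Q^2.
AVC hits its minimum where MC = AVC, at Q = 5, giving min AVC = 28 - 10·5 + 5^2 = £3.
Because £128 ≥ £3, revenue can cover variable cost; the firm operates.
P = MC gives -100 - 20Q + 3Q^2 = 0, with roots -10/3 and 10. Take the larger (rising MC): Q* = 10.
Check: AVC at Q = 10 is £28 ≤ P, so revenue covers variable cost.
Profit = P·Q − TC = 128·10 − 877 = £403.

Produce at Q = 10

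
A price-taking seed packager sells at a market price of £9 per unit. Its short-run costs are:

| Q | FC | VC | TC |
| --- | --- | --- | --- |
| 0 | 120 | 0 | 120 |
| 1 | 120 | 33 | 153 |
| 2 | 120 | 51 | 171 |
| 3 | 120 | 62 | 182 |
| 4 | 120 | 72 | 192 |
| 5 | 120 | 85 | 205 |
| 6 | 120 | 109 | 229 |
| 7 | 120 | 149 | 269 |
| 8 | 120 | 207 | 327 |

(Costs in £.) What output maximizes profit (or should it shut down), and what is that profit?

Q = 0 (shut down); profit = -£120

Compute π = P·Q − TC at each output: Q=0: -120; Q=1: -144; Q=2: -153; Q=3: -155; Q=4: -156; Q=5: -160; Q=6: -175; Q=7: -206; Q=8: -255.
Profit is highest at Q = 0. Equivalently, the lowest AVC in the table is 85/5 ≈ £17 at Q = 5, and P = £9 falls below it — price never covers variable cost, so the firm shuts down and loses only its fixed cost.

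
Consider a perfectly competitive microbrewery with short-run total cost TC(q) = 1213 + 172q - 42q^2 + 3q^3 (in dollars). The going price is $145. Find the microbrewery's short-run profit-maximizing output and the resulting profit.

Profit = -$241 at q = 9

AVC = 172 - 42q + 3q^2 has its minimum $25 at q = 7; price $145 clears that bar, so the firm operates.
With MC = 172 - 84q + 9q^2, P = MC on the upward-sloping part at q* = 9.
TR = 145·9 = 1305. TC = 1213 + 333 = 1546. Profit = 1305 − 1546 = -$241.
Shutting down would mean losing the fixed cost of $1213, so operating at a loss of $241 is better by $972.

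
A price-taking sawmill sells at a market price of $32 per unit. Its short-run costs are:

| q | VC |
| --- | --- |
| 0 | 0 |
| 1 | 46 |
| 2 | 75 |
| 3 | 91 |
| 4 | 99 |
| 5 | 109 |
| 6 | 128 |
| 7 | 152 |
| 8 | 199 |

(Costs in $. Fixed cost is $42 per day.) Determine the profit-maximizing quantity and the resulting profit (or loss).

q = 7; profit = $30

Profit at each row (π = 32q − TC): q=0: -42; q=1: -56; q=2: -53; q=3: -37; q=4: -13; q=5: 9; q=6: 22; q=7: 30; q=8: 15.
Profit is maximized at q = 7. AVC there is 152/7 = $21.71 ≤ P, so producing beats shutting down (which would give -$42).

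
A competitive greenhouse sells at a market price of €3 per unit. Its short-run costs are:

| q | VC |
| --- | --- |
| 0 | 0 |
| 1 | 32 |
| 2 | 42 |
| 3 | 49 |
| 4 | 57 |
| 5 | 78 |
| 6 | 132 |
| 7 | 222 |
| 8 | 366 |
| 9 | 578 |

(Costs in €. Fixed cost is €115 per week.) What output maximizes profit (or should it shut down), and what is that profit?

q = 0 (shut down); profit = -€115

Profit at each row (π = 3q − TC): q=0: -115; q=1: -144; q=2: -151; q=3: -155; q=4: -160; q=5: -178; q=6: -229; q=7: -316; q=8: -457; q=9: -666.
Profit is highest at q = 0. Equivalently, the lowest AVC in the table is 57/4 ≈ €14.25 at q = 4, and P = €3 falls below it — price never covers variable cost, so the firm shuts down and loses only its fixed cost.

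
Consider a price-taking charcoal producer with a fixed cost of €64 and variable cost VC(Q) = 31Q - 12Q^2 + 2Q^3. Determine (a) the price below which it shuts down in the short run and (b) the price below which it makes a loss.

Shutdown price = €13; break-even price = €31

AVC = 31 - 12Q + 2Q^2; minimized at Q = 3, giving min AVC = €13. That is the shutdown price.
ATC = 64/Q + 31 - 12Q + 2Q^2. Setting dATC/dQ = −64/Q^2 − 12 + 4Q = 0 gives Q = 4 (since 4·4^3 − 12·4^2 = 64).
min ATC = 64/4 + 31 − 12·4 + 2·4^2 = €31. That is the break-even price.
For €13 ≤ P < €31 the firm produces at a loss; below €13 it shuts down.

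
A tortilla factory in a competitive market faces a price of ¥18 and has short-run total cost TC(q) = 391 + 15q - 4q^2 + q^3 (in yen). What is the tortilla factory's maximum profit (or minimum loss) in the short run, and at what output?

AVC = 15 - 4q + q^2 has its minimum ¥11 at q = 2; price ¥18 clears that bar, so the firm operates.
With MC = 15 - 8q + 3q^2, P = MC on the upward-sloping part at q* = 3.
TR = 18·3 = 54. TC = 391 + 36 = 427. Profit = 54 − 427 = -¥373.
By producing, the firm covers all variable cost plus ¥18 of fixed cost; shutting down would lose the full ¥391.

Profit = -¥373 at q = 3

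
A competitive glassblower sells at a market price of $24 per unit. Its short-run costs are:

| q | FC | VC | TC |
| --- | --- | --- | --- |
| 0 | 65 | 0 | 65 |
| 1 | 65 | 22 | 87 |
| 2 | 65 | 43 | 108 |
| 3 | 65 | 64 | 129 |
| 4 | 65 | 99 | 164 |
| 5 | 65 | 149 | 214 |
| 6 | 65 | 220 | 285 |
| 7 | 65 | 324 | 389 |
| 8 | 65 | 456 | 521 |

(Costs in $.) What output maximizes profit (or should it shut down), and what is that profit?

q = 3; profit = -$57

Profit at each row (π = 24q − TC): q=0: -65; q=1: -63; q=2: -60; q=3: -57; q=4: -68; q=5: -94; q=6: -141; q=7: -221; q=8: -329.
Profit is maximized at q = 3. AVC there is 64/3 = $21.33 ≤ P, so producing beats shutting down (which would give -$65).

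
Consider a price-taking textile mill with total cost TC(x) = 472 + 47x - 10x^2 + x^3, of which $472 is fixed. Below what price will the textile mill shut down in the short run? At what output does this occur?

The shutdown price is the minimum of AVC. VC = 47x - 10x^2 + x^3, so AVC = 47 - 10x + x^2.
At the minimum of AVC, MC = AVC. MC = 47 - 20x + 3x^2; setting MC = AVC gives 2x^2 - 10x = 0, so x = 5. min AVC = 22.
The firm shuts down for any P below $22.

$22 per unit, at x = 5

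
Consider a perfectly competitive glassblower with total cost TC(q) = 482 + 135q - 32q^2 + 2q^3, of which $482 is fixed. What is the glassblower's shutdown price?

$7 per unit

Short-run supply begins at min AVC. From VC = 135q - 32q^2 + 2q^3, AVC = 135 - 32q + 2q^2.
dAVC/dq = -32 + 4q = 0 gives q = 8. min AVC = 135 - 32·8 + 2·8^2 = 7.
So the shutdown price is $7.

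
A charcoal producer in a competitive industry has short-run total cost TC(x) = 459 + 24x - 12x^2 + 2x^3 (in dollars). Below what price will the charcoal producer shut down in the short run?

The firm shuts down when price falls below the minimum of average variable cost. AVC = VC/x = 24 - 12x + 2x^2.
At the minimum of AVC, MC = AVC. MC = 24 - 24x + 6x^2; setting MC = AVC gives 4x^2 - 12x = 0, so x = 3. min AVC = 6.
For P < $6 the firm produces nothing.

$6 per unit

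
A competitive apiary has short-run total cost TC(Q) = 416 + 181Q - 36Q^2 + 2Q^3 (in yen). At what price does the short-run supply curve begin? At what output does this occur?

The shutdown price is the minimum of AVC. VC = 181Q - 36Q^2 + 2Q^3, so AVC = 181 - 36Q + 2Q^2.
dAVC/dQ = -36 + 4Q = 0 gives Q = 9. min AVC = 181 - 36·9 + 2·9^2 = 19.
For P < ¥19 the firm produces nothing.

¥19 per unit, at Q = 9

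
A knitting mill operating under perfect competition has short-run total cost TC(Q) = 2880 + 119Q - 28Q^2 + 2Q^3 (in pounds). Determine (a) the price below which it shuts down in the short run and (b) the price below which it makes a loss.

Shutdown price = min AVC. AVC = 119 - 28Q + 2Q^2, with vertex at Q = 7 and minimum £21.
ATC = 2880/Q + 119 - 28Q + 2Q^2. Setting dATC/dQ = −2880/Q^2 − 28 + 4Q = 0 gives Q = 12 (since 4·12^3 − 28·12^2 = 2880).
min ATC = 2880/12 + 119 − 28·12 + 2·12^2 = £311. That is the break-even price.
For £21 ≤ P < £311 the firm produces at a loss; below £21 it shuts down.

Shutdown price = £21; break-even price = £311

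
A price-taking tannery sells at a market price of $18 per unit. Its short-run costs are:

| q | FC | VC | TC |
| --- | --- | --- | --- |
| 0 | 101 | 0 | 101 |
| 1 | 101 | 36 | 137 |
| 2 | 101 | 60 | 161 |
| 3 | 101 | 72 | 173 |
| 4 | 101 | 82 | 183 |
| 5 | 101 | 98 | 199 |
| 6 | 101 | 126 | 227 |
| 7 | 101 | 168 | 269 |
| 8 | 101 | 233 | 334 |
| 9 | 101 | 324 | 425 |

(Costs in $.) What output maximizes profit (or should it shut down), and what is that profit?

q = 0 (shut down); profit = -$101

Tabulate TR − TC: q=0: -101; q=1: -119; q=2: -125; q=3: -119; q=4: -111; q=5: -109; q=6: -119; q=7: -143; q=8: -190; q=9: -263.
Profit is highest at q = 0. Equivalently, the lowest AVC in the table is 98/5 ≈ $19.60 at q = 5, and P = $18 falls below it — price never covers variable cost, so the firm shuts down and loses only its fixed cost.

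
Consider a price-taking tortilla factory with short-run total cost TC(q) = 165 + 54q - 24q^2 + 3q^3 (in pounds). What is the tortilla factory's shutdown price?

The shutdown price is the minimum of AVC. VC = 54q - 24q^2 + 3q^3, so AVC = 54 - 24q + 3q^2.
At the minimum of AVC, MC = AVC. MC = 54 - 48q + 9q^2; setting MC = AVC gives 6q^2 - 24q = 0, so q = 4. min AVC = 6.
For P < £6 the firm produces nothing.

£6 per unit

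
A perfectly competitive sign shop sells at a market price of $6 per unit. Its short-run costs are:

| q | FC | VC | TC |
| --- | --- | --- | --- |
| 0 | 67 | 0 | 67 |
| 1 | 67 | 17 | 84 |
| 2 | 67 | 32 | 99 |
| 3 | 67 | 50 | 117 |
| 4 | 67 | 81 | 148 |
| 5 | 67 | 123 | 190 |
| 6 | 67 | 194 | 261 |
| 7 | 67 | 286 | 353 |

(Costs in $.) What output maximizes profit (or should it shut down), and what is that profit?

Compute π = P·q − TC at each output: q=0: -67; q=1: -78; q=2: -87; q=3: -99; q=4: -124; q=5: -160; q=6: -225; q=7: -311.
Profit is highest at q = 0. Equivalently, the lowest AVC in the table is 32/2 ≈ $16 at q = 2, and P = $6 falls below it — price never covers variable cost, so the firm shuts down and loses only its fixed cost.

q = 0 (shut down); profit = -$67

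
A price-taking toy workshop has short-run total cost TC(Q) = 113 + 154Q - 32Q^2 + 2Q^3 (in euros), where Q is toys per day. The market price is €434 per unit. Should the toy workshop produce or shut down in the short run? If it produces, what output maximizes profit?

Strip out fixed cost: VC = 154Q - 32Q^2 + 2Q^3. Then AVC = 154 - 32Q + 2Q^2 and MC = 154 - 64Q + 6Q^2.
AVC hits its minimum where MC = AVC, at Q = 8, giving min AVC = 154 - 32·8 + 2·8^2 = €26.
P = €434 exceeds min AVC = €26, so the firm stays open.
Set P = MC: 434 = 154 - 64Q + 6Q^2 → -280 - 64Q + 6Q^2 = 0. The roots are Q = -10/3 and Q = 14; the profit-maximizing output is on the rising part of MC, so Q* = 14.
Check: AVC at Q = 14 is €98 ≤ P, so revenue covers variable cost.
Profit = P·Q − TC = 434·14 − 1485 = €4591.

Produce at Q = 14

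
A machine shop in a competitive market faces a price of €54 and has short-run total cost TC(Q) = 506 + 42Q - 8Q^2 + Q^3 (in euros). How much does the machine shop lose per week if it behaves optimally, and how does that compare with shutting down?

Profit = -€362 at Q = 6

AVC = 42 - 8Q + Q^2; min AVC = €26 at Q = 4. Since P = €54 ≥ min AVC, the firm produces.
MC = 42 - 16Q + 3Q^2. Setting P = MC and taking the root on the rising branch gives Q* = 6.
TR = 54·6 = 324. TC = 506 + 180 = 686. Profit = 324 − 686 = -€362.
By producing, the firm covers all variable cost plus €144 of fixed cost; shutting down would lose the full €506.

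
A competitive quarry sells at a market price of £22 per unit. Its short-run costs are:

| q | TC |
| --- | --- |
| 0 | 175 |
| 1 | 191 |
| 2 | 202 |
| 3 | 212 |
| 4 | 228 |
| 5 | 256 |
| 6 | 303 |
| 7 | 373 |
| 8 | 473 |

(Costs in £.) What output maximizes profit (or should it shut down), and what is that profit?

Tabulate TR − TC: q=0: -175; q=1: -169; q=2: -158; q=3: -146; q=4: -140; q=5: -146; q=6: -171; q=7: -219; q=8: -297.
Profit is maximized at q = 4. AVC there is 53/4 = £13.25 ≤ P, so producing beats shutting down (which would give -£175).

q = 4; profit = -£140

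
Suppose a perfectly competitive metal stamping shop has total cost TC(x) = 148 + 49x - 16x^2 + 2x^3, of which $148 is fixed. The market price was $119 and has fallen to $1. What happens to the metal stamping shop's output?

Output falls from 7 to 0 (the firm shuts down)

MC = 49 - 32x + 6x^2; the shutdown threshold is min AVC = $17 (at x = 4).
At P = $119 ≥ min AVC, set P = MC on the rising branch: x = 7.
At P = $1 < min AVC = $17, price no longer covers variable cost at any output, so the firm shuts down: x = 0.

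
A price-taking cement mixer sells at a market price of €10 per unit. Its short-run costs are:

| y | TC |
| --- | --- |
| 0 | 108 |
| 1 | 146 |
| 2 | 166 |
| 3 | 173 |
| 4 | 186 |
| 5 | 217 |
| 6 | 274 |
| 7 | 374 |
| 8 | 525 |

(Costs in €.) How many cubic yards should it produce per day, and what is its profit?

y = 0 (shut down); profit = -€108

Profit at each row (π = 10y − TC): y=0: -108; y=1: -136; y=2: -146; y=3: -143; y=4: -146; y=5: -167; y=6: -214; y=7: -304; y=8: -445.
Profit is highest at y = 0. Equivalently, the lowest AVC in the table is 78/4 ≈ €19.50 at y = 4, and P = €10 falls below it — price never covers variable cost, so the firm shuts down and loses only its fixed cost.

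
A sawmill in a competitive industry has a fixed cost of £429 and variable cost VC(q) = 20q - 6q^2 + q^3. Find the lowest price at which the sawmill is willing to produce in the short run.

Short-run supply begins at min AVC. From VC = 20q - 6q^2 + q^3, AVC = 20 - 6q + q^2.
At the minimum of AVC, MC = AVC. MC = 20 - 12q + 3q^2; setting MC = AVC gives 2q^2 - 6q = 0, so q = 3. min AVC = 11.
For P < £11 the firm produces nothing.

£11 per unit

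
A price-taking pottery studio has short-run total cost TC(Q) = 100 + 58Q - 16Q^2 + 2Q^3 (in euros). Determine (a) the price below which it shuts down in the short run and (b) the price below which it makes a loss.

Shutdown price = €26; break-even price = €48

Shutdown price = min AVC. AVC = 58 - 16Q + 2Q^2, with vertex at Q = 4 and minimum €26.
ATC = 100/Q + 58 - 16Q + 2Q^2. Setting dATC/dQ = −100/Q^2 − 16 + 4Q = 0 gives Q = 5 (since 4·5^3 − 16·5^2 = 100).
min ATC = 100/5 + 58 − 16·5 + 2·5^2 = €48. That is the break-even price.
For €26 ≤ P < €48 the firm produces at a loss; below €26 it shuts down.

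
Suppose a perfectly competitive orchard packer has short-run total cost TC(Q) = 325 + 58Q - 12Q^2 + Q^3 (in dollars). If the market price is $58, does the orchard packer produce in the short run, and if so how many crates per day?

Produce at Q = 8

Variable cost is VC = 58Q - 12Q^2 + Q^3, so AVC = VC/Q = 58 - 12Q + Q^2 and MC = dTC/dQ = 58 - 24Q + 3Q^2.
AVC hits its minimum where MC = AVC, at Q = 6, giving min AVC = 58 - 12·6 + 6^2 = $22.
P = $58 exceeds min AVC = $22, so the firm stays open.
P = MC gives -24Q + 3Q^2 = 0, with roots 0 and 8. Take the larger (rising MC): Q* = 8.
Check: AVC at Q = 8 is $26 ≤ P, so revenue covers variable cost.
Profit = P·Q − TC = 58·8 − 533 = -$69, a loss, but smaller than the $325 fixed cost the firm would lose by shutting down.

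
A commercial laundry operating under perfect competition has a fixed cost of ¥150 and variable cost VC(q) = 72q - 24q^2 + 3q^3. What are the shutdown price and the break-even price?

Shutdown price = min AVC. AVC = 72 - 24q + 3q^2, with vertex at q = 4 and minimum ¥24.
ATC = 150/q + 72 - 24q + 3q^2. Setting dATC/dq = −150/q^2 − 24 + 6q = 0 gives q = 5 (since 6·5^3 − 24·5^2 = 150).
min ATC = 150/5 + 72 − 24·5 + 3·5^2 = ¥57. That is the break-even price.
For ¥24 ≤ P < ¥57 the firm produces at a loss; below ¥24 it shuts down.

Shutdown price = ¥24; break-even price = ¥57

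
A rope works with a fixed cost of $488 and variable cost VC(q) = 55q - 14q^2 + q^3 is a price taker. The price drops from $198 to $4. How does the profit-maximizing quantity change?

Output falls from 13 to 0 (the firm shuts down)

MC = 55 - 28q + 3q^2; the shutdown threshold is min AVC = $6 (at q = 7).
At P = $198 ≥ min AVC, set P = MC on the rising branch: q = 13.
At P = $4 < min AVC = $6, price no longer covers variable cost at any output, so the firm shuts down: q = 0.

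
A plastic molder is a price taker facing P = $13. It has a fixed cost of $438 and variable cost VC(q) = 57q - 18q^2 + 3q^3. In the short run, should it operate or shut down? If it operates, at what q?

Shut down

From TC, MC = TC'(q) = 57 - 36q + 9q^2 and AVC = VC/q = 57 - 18q + 3q^2.
The AVC parabola has its vertex at q = 18/6 = 3, where AVC = 57 - 18·3 + 3·3^2 = $30.
With P < min AVC ($13 < $30), every unit sold adds to the loss.
Shutting down limits the loss to fixed cost, $438.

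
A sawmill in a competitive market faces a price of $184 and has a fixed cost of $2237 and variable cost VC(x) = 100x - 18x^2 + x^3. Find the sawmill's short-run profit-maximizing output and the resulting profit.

AVC = 100 - 18x + x^2 has its minimum $19 at x = 9; price $184 clears that bar, so the firm operates.
With MC = 100 - 36x + 3x^2, P = MC on the upward-sloping part at x* = 14.
TR = 184·14 = 2576. TC = 2237 + 616 = 2853. Profit = 2576 − 2853 = -$277.
Shutting down would mean losing the fixed cost of $2237, so operating at a loss of $277 is better by $1960.

Profit = -$277 at x = 14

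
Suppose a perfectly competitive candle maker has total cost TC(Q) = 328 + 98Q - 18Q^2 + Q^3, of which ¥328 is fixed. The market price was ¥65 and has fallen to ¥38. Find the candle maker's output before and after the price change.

MC = 98 - 36Q + 3Q^2; the shutdown threshold is min AVC = ¥17 (at Q = 9).
With P = ¥65 above the shutdown price, P = MC gives Q = 11.
At P = ¥38 ≥ min AVC, set P = MC: Q = 10. The firm stays open but cuts output.

Output falls from 11 to 10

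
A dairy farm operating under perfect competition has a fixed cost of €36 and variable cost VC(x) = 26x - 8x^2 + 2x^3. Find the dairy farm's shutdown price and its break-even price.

Shutdown price = €18; break-even price = €32

Shutdown price = min AVC. AVC = 26 - 8x + 2x^2, with vertex at x = 2 and minimum €18.
ATC = 36/x + 26 - 8x + 2x^2. Setting dATC/dx = −36/x^2 − 8 + 4x = 0 gives x = 3 (since 4·3^3 − 8·3^2 = 36).
min ATC = 36/3 + 26 − 8·3 + 2·3^2 = €32. That is the break-even price.
For €18 ≤ P < €32 the firm produces at a loss; below €18 it shuts down.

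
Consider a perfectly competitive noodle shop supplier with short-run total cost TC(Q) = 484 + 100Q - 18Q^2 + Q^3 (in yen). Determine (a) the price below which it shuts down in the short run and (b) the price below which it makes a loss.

Shutdown price = min AVC. AVC = 100 - 18Q + Q^2, with vertex at Q = 9 and minimum ¥19.
ATC = 484/Q + 100 - 18Q + Q^2. Setting dATC/dQ = −484/Q^2 − 18 + 2Q = 0 gives Q = 11 (since 2·11^3 − 18·11^2 = 484).
min ATC = 484/11 + 100 − 18·11 + 11^2 = ¥67. That is the break-even price.
For ¥19 ≤ P < ¥67 the firm produces at a loss; below ¥19 it shuts down.

Shutdown price = ¥19; break-even price = ¥67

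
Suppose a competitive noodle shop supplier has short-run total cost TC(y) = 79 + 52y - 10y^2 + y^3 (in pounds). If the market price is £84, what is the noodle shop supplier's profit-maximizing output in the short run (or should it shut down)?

Produce at y = 8

From TC, MC = TC'(y) = 52 - 20y + 3y^2 and AVC = VC/y = 52 - 10y + y^2.
AVC hits its minimum where MC = AVC, at y = 5, giving min AVC = 52 - 10·5 + 5^2 = £27.
Because £84 ≥ £27, revenue can cover variable cost; the firm operates.
Solving P = MC: -32 - 20y + 3y^2 = 0 ⇒ y = -4/3 or 8. On the upward-sloping branch, y* = 8.
Check: AVC at y = 8 is £36 ≤ P, so revenue covers variable cost.
Profit = P·y − TC = 84·8 − 367 = £305.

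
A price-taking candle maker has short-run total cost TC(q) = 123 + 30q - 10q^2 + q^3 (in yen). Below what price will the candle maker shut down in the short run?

The shutdown price is the minimum of AVC. VC = 30q - 10q^2 + q^3, so AVC = 30 - 10q + q^2.
At the minimum of AVC, MC = AVC. MC = 30 - 20q + 3q^2; setting MC = AVC gives 2q^2 - 10q = 0, so q = 5. min AVC = 5.
So the shutdown price is ¥5.

¥5 per unit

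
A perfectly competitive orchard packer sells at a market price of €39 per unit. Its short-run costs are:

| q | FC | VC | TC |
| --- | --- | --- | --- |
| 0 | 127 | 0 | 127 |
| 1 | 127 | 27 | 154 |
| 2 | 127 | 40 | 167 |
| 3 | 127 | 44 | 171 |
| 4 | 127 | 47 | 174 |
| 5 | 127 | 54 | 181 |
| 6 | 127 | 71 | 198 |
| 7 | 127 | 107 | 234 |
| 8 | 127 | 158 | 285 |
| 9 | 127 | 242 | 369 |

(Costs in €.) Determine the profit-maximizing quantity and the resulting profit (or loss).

q = 7; profit = €39

Compute π = P·q − TC at each output: q=0: -127; q=1: -115; q=2: -89; q=3: -54; q=4: -18; q=5: 14; q=6: 36; q=7: 39; q=8: 27; q=9: -18.
Profit is maximized at q = 7. AVC there is 107/7 = €15.29 ≤ P, so producing beats shutting down (which would give -€127).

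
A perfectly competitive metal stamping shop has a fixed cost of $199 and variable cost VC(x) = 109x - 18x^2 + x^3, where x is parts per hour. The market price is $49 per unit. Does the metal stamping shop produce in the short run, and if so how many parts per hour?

From TC, MC = TC'(x) = 109 - 36x + 3x^2 and AVC = VC/x = 109 - 18x + x^2.
AVC hits its minimum where MC = AVC, at x = 9, giving min AVC = 109 - 18·9 + 9^2 = $28.
P = $49 exceeds min AVC = $28, so the firm stays open.
Set P = MC: 49 = 109 - 36x + 3x^2 → 60 - 36x + 3x^2 = 0. The roots are x = 2 and x = 10; the profit-maximizing output is on the rising part of MC, so x* = 10.
Check: AVC at x = 10 is $29 ≤ P, so revenue covers variable cost.
Profit = P·x − TC = 49·10 − 489 = $1.

Produce at x = 10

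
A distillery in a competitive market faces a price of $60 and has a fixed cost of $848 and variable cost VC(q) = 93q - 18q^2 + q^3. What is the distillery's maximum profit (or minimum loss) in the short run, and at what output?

Profit = -$364 at q = 11

AVC = 93 - 18q + q^2; min AVC = $12 at q = 9. Since P = $60 ≥ min AVC, the firm produces.
With MC = 93 - 36q + 3q^2, P = MC on the upward-sloping part at q* = 11.
TR = 60·11 = 660. TC = 848 + 176 = 1024. Profit = 660 − 1024 = -$364.
That loss of $364 beats the $848 the firm would lose by shutting down; producing recovers $484 of fixed cost.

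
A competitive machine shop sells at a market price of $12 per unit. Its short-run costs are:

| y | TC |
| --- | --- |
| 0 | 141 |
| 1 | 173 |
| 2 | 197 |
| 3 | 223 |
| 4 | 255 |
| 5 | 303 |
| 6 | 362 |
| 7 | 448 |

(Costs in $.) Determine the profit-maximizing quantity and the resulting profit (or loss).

Compute π = P·y − TC at each output: y=0: -141; y=1: -161; y=2: -173; y=3: -187; y=4: -207; y=5: -243; y=6: -290; y=7: -364.
Profit is highest at y = 0. Equivalently, the lowest AVC in the table is 82/3 ≈ $27.33 at y = 3, and P = $12 falls below it — price never covers variable cost, so the firm shuts down and loses only its fixed cost.

y = 0 (shut down); profit = -$141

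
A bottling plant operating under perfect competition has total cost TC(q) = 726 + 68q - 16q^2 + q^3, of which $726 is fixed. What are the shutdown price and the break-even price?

Shutdown price = $4; break-even price = $79

Shutdown price = min AVC. AVC = 68 - 16q + q^2, with vertex at q = 8 and minimum $4.
ATC = 726/q + 68 - 16q + q^2. Setting dATC/dq = −726/q^2 − 16 + 2q = 0 gives q = 11 (since 2·11^3 − 16·11^2 = 726).
min ATC = 726/11 + 68 − 16·11 + 11^2 = $79. That is the break-even price.
Between these two prices the firm operates at a loss; above $79 it earns a profit.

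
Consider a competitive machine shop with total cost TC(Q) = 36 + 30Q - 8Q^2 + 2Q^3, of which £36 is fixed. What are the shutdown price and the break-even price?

Shutdown price = £22; break-even price = £36

Shutdown price = min AVC. AVC = 30 - 8Q + 2Q^2, with vertex at Q = 2 and minimum £22.
ATC = 36/Q + 30 - 8Q + 2Q^2. Setting dATC/dQ = −36/Q^2 − 8 + 4Q = 0 gives Q = 3 (since 4·3^3 − 8·3^2 = 36).
min ATC = 36/3 + 30 − 8·3 + 2·3^2 = £36. That is the break-even price.
For £22 ≤ P < £36 the firm produces at a loss; below £22 it shuts down.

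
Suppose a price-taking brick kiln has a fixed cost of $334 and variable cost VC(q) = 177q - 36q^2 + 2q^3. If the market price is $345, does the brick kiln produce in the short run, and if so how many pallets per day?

From TC, MC = TC'(q) = 177 - 72q + 6q^2 and AVC = VC/q = 177 - 36q + 2q^2.
AVC hits its minimum where MC = AVC, at q = 9, giving min AVC = 177 - 36·9 + 2·9^2 = $15.
Since P = $345 ≥ min AVC = $15, price covers variable cost and the firm should produce.
Solving P = MC: -168 - 72q + 6q^2 = 0 ⇒ q = -2 or 14. On the upward-sloping branch, q* = 14.
Check: AVC at q = 14 is $65 ≤ P, so revenue covers variable cost.
Profit = P·q − TC = 345·14 − 1244 = $3586.

Produce at q = 14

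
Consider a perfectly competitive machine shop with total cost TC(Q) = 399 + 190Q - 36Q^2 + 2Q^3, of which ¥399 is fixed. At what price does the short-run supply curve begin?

Short-run supply begins at min AVC. From VC = 190Q - 36Q^2 + 2Q^3, AVC = 190 - 36Q + 2Q^2.
At the minimum of AVC, MC = AVC. MC = 190 - 72Q + 6Q^2; setting MC = AVC gives 4Q^2 - 36Q = 0, so Q = 9. min AVC = 28.
For P < ¥28 the firm produces nothing.

¥28 per unit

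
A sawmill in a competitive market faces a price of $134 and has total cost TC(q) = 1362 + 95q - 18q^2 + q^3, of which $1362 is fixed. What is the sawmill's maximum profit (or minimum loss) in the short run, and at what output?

AVC = 95 - 18q + q^2 has its minimum $14 at q = 9; price $134 clears that bar, so the firm operates.
With MC = 95 - 36q + 3q^2, P = MC on the upward-sloping part at q* = 13.
TR = 134·13 = 1742. TC = 1362 + 390 = 1752. Profit = 1742 − 1752 = -$10.
Shutting down would mean losing the fixed cost of $1362, so operating at a loss of $10 is better by $1352.

Profit = -$10 at q = 13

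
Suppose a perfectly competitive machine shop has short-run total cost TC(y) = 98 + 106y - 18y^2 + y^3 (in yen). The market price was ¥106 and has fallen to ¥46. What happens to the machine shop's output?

Output falls from 12 to 10

MC = 106 - 36y + 3y^2; the shutdown threshold is min AVC = ¥25 (at y = 9).
At P = ¥106 ≥ min AVC, set P = MC on the rising branch: y = 12.
At P = ¥46 ≥ min AVC, set P = MC: y = 10. The firm stays open but cuts output.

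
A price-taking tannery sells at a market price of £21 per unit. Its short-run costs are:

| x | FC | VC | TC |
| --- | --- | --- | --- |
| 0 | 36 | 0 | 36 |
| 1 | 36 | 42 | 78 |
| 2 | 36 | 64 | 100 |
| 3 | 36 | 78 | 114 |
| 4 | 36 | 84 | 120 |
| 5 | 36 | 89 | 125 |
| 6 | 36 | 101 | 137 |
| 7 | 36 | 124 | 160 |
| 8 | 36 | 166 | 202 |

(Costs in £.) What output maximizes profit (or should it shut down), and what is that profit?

x = 6; profit = -£11

Profit at each row (π = 21x − TC): x=0: -36; x=1: -57; x=2: -58; x=3: -51; x=4: -36; x=5: -20; x=6: -11; x=7: -13; x=8: -34.
Profit is maximized at x = 6. AVC there is 101/6 = £16.83 ≤ P, so producing beats shutting down (which would give -£36).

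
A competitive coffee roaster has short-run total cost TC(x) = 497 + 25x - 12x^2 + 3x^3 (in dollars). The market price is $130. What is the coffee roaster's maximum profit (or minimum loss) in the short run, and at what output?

Profit = -$47 at x = 5

AVC = 25 - 12x + 3x^2; min AVC = $13 at x = 2. Since P = $130 ≥ min AVC, the firm produces.
MC = 25 - 24x + 9x^2. Setting P = MC and taking the root on the rising branch gives x* = 5.
TR = 130·5 = 650. TC = 497 + 200 = 697. Profit = 650 − 697 = -$47.
By producing, the firm covers all variable cost plus $450 of fixed cost; shutting down would lose the full $497.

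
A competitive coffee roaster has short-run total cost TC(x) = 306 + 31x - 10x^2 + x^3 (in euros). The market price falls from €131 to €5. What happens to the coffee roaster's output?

MC = 31 - 20x + 3x^2; the shutdown threshold is min AVC = €6 (at x = 5).
With P = €131 above the shutdown price, P = MC gives x = 10.
At P = €5 < min AVC = €6, price no longer covers variable cost at any output, so the firm shuts down: x = 0.

Output falls from 10 to 0 (the firm shuts down)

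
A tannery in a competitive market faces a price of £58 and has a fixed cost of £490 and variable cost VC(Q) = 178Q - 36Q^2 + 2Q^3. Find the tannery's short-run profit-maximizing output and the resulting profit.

Profit = -£90 at Q = 10

AVC = 178 - 36Q + 2Q^2 has its minimum £16 at Q = 9; price £58 clears that bar, so the firm operates.
With MC = 178 - 72Q + 6Q^2, P = MC on the upward-sloping part at Q* = 10.
TR = 58·10 = 580. TC = 490 + 180 = 670. Profit = 580 − 670 = -£90.
Shutting down would mean losing the fixed cost of £490, so operating at a loss of £90 is better by £400.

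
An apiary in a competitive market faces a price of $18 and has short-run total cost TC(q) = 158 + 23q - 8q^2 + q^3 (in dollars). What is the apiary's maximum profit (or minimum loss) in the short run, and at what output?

Profit = -$108 at q = 5

AVC = 23 - 8q + q^2 has its minimum $7 at q = 4; price $18 clears that bar, so the firm operates.
With MC = 23 - 16q + 3q^2, P = MC on the upward-sloping part at q* = 5.
TR = 18·5 = 90. TC = 158 + 40 = 198. Profit = 90 − 198 = -$108.
Shutting down would mean losing the fixed cost of $158, so operating at a loss of $108 is better by $50.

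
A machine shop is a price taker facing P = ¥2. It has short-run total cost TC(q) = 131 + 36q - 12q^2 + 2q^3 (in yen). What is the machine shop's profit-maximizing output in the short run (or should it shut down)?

Variable cost is VC = 36q - 12q^2 + 2q^3, so AVC = VC/q = 36 - 12q + 2q^2 and MC = dTC/dq = 36 - 24q + 6q^2.
AVC is minimized where dAVC/dq = -12 + 4q = 0, at q = 3; min AVC = 36 - 12·3 + 2·3^2 = ¥18.
P = ¥2 lies below min AVC = ¥18; no output level covers variable cost.
Shutting down limits the loss to fixed cost, ¥131.

Shut down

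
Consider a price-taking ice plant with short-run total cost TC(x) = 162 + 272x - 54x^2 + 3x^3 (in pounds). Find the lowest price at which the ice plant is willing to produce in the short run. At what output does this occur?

The shutdown price is the minimum of AVC. VC = 272x - 54x^2 + 3x^3, so AVC = 272 - 54x + 3x^2.
dAVC/dx = -54 + 6x = 0 gives x = 9. min AVC = 272 - 54·9 + 3·9^2 = 29.
So the shutdown price is £29.

£29 per unit, at x = 9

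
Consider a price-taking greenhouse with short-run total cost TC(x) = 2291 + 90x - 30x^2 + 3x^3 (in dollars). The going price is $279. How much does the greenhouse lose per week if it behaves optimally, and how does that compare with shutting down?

AVC = 90 - 30x + 3x^2; min AVC = $15 at x = 5. Since P = $279 ≥ min AVC, the firm produces.
With MC = 90 - 60x + 9x^2, P = MC on the upward-sloping part at x* = 9.
TR = 279·9 = 2511. TC = 2291 + 567 = 2858. Profit = 2511 − 2858 = -$347.
Shutting down would mean losing the fixed cost of $2291, so operating at a loss of $347 is better by $1944.

Profit = -$347 at x = 9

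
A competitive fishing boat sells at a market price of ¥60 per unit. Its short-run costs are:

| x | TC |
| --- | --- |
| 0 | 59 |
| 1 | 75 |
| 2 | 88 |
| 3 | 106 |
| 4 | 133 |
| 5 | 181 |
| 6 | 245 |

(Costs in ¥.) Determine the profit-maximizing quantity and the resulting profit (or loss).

x = 5; profit = ¥119

Profit at each row (π = 60x − TC): x=0: -59; x=1: -15; x=2: 32; x=3: 74; x=4: 107; x=5: 119; x=6: 115.
Profit is maximized at x = 5. AVC there is 122/5 = ¥24.40 ≤ P, so producing beats shutting down (which would give -¥59).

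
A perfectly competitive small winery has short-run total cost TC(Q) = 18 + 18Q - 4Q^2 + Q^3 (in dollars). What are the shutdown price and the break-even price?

Shutdown price = $14; break-even price = $21

AVC = 18 - 4Q + Q^2; minimized at Q = 2, giving min AVC = $14. That is the shutdown price.
ATC = 18/Q + 18 - 4Q + Q^2. Setting dATC/dQ = −18/Q^2 − 4 + 2Q = 0 gives Q = 3 (since 2·3^3 − 4·3^2 = 18).
min ATC = 18/3 + 18 − 4·3 + 3^2 = $21. That is the break-even price.
Between these two prices the firm operates at a loss; above $21 it earns a profit.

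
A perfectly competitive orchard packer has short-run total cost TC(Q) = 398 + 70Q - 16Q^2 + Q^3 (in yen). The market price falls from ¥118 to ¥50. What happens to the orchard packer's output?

Output falls from 12 to 10

AVC = 70 - 16Q + Q^2, minimized at Q = 8 where min AVC = ¥6. MC = 70 - 32Q + 3Q^2.
At P = ¥118 ≥ min AVC, set P = MC on the rising branch: Q = 12.
At P = ¥50 ≥ min AVC, set P = MC: Q = 10. The firm stays open but cuts output.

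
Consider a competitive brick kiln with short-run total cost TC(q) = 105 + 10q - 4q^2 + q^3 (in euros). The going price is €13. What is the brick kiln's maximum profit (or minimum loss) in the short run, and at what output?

Profit = -€87 at q = 3

AVC = 10 - 4q + q^2; min AVC = €6 at q = 2. Since P = €13 ≥ min AVC, the firm produces.
With MC = 10 - 8q + 3q^2, P = MC on the upward-sloping part at q* = 3.
TR = 13·3 = 39. TC = 105 + 21 = 126. Profit = 39 − 126 = -€87.
By producing, the firm covers all variable cost plus €18 of fixed cost; shutting down would lose the full €105.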